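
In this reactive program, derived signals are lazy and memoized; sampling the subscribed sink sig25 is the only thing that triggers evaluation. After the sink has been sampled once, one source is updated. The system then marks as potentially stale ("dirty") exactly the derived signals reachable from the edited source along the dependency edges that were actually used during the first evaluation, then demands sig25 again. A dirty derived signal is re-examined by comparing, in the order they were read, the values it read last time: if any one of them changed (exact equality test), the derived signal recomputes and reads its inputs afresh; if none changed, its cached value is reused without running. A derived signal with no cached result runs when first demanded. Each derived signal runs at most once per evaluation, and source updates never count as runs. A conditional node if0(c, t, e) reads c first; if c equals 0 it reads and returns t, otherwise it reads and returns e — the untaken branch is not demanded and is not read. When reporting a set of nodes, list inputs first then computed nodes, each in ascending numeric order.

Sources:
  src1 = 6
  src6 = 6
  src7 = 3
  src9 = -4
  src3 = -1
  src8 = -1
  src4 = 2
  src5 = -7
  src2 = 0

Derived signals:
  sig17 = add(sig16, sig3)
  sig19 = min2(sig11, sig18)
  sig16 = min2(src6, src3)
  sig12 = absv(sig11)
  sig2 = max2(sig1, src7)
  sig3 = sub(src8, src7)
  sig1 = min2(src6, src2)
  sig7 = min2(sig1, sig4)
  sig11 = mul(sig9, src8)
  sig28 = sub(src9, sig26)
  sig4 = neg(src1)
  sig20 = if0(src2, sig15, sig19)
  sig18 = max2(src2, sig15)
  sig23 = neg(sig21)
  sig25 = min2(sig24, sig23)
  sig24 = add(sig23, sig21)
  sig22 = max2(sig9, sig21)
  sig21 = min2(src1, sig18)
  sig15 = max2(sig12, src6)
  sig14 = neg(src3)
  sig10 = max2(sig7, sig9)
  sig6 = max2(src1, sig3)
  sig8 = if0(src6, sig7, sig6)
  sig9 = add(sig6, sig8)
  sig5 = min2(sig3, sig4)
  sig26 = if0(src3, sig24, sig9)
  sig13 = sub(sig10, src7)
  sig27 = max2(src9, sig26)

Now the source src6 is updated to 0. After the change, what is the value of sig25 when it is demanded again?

Demanding sig25 again yields 0.
Note the branch switch — sig1, sig4, sig7 had no cache and run now for the first time.

First demand of the output computes:
  sig3 = sub(-1, 3) = -4
  sig6 = max2(6, -4) = 6
  sig8 = if0(src6=6 -> else branch sig6) = 6
  sig9 = add(6, 6) = 12
  sig11 = mul(12, -1) = -12
  sig12 = absv(-12) = 12
  sig15 = max2(12, 6) = 12
  sig18 = max2(0, 12) = 12
  sig21 = min2(6, 12) = 6
  sig23 = neg(6) = -6
  sig24 = add(-6, 6) = 0
  sig25 = min2(0, -6) = -6

After the edit, cleaning proceeds:
  sig1: had never run; runs now, result 0.
  sig4: had never run; runs now, result -6.
  sig7: had never run; runs now, result -6.
  sig8: a read changed (src6 6->0) — executes, giving -6.
  sig9: a read changed (sig8 6->-6) — executes, giving 0.
  sig11: a read changed (sig9 12->0) — executes, giving 0.
  sig12: a read changed (sig11 -12->0) — executes, giving 0.
  sig15: a read changed (sig12 12->0; src6 6->0) — executes, giving 0.
  sig18: a read changed (sig15 12->0) — executes, giving 0.
  sig21: a read changed (sig18 12->0) — executes, giving 0.
  sig23: a read changed (sig21 6->0) — executes, giving 0.
  sig24: a read changed (sig23 -6->0; sig21 6->0) — executes, giving 0 — identical to its old value.
  sig25: a read changed (sig23 -6->0) — executes, giving 0.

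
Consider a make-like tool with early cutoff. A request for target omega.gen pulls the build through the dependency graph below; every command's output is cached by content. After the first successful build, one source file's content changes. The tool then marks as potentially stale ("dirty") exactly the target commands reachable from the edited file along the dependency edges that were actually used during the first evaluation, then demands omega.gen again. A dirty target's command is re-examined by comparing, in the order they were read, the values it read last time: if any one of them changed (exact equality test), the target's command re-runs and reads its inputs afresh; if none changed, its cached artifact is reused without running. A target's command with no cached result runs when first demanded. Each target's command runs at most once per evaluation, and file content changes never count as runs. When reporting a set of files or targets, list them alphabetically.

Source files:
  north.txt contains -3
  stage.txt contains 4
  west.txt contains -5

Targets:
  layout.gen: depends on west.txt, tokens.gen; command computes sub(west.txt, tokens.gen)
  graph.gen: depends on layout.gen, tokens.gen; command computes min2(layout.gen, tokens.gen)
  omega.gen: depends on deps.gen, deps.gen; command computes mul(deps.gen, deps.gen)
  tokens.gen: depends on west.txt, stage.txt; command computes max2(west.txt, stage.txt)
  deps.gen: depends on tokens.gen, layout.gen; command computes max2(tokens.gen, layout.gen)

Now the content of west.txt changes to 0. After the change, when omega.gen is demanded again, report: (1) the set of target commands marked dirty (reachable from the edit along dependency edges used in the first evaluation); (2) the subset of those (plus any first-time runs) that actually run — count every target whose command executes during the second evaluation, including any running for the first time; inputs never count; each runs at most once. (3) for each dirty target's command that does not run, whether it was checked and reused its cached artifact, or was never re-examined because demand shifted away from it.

The edit dirties: deps.gen, layout.gen, omega.gen, tokens.gen.
3 target commands run: deps.gen, layout.gen, tokens.gen.
Cache hits after checking: omega.gen.
Note where the cutoff bites: omega.gen is checked, finds nothing changed, and keeps its cache.

First demand of the output computes:
  tokens.gen = max2(-5, 4) = 4
  layout.gen = sub(-5, 4) = -9
  deps.gen = max2(4, -9) = 4
  omega.gen = mul(4, 4) = 16

After the edit, cleaning proceeds:
  tokens.gen: a read changed (west.txt -5->0) — executes, giving 4 — identical to its old value.
  layout.gen: a read changed (west.txt -5->0) — executes, giving -4.
  deps.gen: a read changed (layout.gen -9->-4) — executes, giving 4 — identical to its old value.
  omega.gen: dirty, but its reads are unchanged (deps.gen unchanged, deps.gen unchanged); cached 16 stands.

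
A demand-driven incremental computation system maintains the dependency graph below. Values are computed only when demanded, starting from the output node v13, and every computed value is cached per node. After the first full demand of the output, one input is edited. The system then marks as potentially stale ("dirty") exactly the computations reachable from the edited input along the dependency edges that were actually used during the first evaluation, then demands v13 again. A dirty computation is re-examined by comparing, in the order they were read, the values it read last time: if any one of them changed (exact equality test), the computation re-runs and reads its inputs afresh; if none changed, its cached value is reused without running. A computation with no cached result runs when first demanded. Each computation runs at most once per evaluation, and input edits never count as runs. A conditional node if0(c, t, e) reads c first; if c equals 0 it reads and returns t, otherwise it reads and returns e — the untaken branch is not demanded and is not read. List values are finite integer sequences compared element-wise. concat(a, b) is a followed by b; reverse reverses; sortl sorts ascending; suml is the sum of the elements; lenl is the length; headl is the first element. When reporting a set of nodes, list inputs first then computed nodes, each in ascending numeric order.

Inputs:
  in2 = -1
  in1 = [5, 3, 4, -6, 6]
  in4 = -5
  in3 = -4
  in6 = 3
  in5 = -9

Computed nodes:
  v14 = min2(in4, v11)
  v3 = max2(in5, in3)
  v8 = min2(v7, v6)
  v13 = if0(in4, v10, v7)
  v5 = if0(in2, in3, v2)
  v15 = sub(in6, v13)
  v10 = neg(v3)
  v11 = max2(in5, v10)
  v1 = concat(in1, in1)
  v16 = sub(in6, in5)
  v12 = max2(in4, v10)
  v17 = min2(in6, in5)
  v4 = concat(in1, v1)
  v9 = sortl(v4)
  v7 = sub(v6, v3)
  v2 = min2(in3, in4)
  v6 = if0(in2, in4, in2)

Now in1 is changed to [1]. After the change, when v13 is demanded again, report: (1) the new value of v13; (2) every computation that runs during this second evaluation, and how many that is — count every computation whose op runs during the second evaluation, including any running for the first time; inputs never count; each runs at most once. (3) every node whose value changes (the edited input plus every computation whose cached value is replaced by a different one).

New value of v13: 3.
Computations that run: none — 0 in total.
Values that change: in1.
Key observation: in1 is never demanded by the output, so the edit triggers no recomputation at all.

First evaluation (everything demanded from the output):
  v3 = max2(-9, -4) = -4
  v6 = if0(in2=-1 -> else branch in2) = -1
  v7 = sub(-1, -4) = 3
  v13 = if0(in4=-5 -> else branch v7) = 3

Propagation after the edit:
  in1 feeds no computation that the output demands — nothing is marked dirty and nothing runs.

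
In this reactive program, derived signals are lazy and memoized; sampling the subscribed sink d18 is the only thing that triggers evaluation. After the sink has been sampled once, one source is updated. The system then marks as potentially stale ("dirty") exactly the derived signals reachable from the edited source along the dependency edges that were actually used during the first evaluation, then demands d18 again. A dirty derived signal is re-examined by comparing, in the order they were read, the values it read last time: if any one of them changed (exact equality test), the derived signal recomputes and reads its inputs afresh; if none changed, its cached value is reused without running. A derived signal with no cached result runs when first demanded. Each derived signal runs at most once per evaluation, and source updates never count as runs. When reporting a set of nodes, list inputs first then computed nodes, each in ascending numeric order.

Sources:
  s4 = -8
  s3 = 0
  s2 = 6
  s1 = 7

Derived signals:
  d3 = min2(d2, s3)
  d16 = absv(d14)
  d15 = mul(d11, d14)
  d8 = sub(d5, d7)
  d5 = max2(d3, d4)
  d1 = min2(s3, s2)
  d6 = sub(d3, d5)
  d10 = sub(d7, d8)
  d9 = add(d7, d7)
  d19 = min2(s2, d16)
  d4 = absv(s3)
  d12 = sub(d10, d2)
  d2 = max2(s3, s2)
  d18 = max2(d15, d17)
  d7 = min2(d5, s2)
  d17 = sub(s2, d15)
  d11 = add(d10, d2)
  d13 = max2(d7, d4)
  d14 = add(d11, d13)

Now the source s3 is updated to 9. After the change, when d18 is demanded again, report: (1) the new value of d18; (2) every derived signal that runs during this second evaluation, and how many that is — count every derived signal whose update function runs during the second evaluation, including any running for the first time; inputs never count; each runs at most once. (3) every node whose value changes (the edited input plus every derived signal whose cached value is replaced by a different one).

First demand of the output computes:
  d2 = max2(0, 6) = 6
  d3 = min2(6, 0) = 0
  d4 = absv(0) = 0
  d5 = max2(0, 0) = 0
  d7 = min2(0, 6) = 0
  d8 = sub(0, 0) = 0
  d10 = sub(0, 0) = 0
  d11 = add(0, 6) = 6
  d13 = max2(0, 0) = 0
  d14 = add(6, 0) = 6
  d15 = mul(6, 6) = 36
  d17 = sub(6, 36) = -30
  d18 = max2(36, -30) = 36

After the edit, cleaning proceeds:
  d2: a read changed (s3 0->9) — executes, giving 9.
  d3: a read changed (d2 6->9; s3 0->9) — executes, giving 9.
  d4: a read changed (s3 0->9) — executes, giving 9.
  d5: a read changed (d3 0->9; d4 0->9) — executes, giving 9.
  d7: a read changed (d5 0->9) — executes, giving 6.
  d8: a read changed (d5 0->9; d7 0->6) — executes, giving 3.
  d10: a read changed (d7 0->6; d8 0->3) — executes, giving 3.
  d11: a read changed (d10 0->3; d2 6->9) — executes, giving 12.
  d13: a read changed (d7 0->6; d4 0->9) — executes, giving 9.
  d14: a read changed (d11 6->12; d13 0->9) — executes, giving 21.
  d15: a read changed (d11 6->12; d14 6->21) — executes, giving 252.
  d17: a read changed (d15 36->252) — executes, giving -246.
  d18: a read changed (d15 36->252; d17 -30->-246) — executes, giving 252.

Demanding d18 again yields 252.
13 derived signals run: d2, d3, d4, d5, d7, d8, d10, d11, d13, d14, d15, d17, d18.
The nodes whose values change: s3, d2, d3, d4, d5, d7, d8, d10, d11, d13, d14, d15, d17, d18.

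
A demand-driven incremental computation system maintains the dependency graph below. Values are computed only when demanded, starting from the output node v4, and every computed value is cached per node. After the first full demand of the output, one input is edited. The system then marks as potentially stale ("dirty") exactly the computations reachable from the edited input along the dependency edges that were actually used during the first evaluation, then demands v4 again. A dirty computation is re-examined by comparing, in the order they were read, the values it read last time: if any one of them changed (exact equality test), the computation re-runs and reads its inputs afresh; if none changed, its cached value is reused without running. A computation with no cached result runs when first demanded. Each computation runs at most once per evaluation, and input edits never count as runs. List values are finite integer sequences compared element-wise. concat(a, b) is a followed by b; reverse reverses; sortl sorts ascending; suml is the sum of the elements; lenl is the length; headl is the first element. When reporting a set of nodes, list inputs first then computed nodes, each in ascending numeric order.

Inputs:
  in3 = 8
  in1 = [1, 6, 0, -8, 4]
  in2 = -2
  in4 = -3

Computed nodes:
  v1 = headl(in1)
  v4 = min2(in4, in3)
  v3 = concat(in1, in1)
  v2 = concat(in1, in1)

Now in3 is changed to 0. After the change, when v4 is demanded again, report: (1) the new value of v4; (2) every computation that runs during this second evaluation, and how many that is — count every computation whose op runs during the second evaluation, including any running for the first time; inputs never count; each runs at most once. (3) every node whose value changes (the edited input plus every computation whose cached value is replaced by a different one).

New value of v4: -3.
Computations that run: v4 — 1 in total.
Values that change: in3.

First evaluation (everything demanded from the output):
  v4 = min2(-3, 8) = -3

Propagation after the edit:
  v4: runs — in3 8->0; result -3 (same value as before).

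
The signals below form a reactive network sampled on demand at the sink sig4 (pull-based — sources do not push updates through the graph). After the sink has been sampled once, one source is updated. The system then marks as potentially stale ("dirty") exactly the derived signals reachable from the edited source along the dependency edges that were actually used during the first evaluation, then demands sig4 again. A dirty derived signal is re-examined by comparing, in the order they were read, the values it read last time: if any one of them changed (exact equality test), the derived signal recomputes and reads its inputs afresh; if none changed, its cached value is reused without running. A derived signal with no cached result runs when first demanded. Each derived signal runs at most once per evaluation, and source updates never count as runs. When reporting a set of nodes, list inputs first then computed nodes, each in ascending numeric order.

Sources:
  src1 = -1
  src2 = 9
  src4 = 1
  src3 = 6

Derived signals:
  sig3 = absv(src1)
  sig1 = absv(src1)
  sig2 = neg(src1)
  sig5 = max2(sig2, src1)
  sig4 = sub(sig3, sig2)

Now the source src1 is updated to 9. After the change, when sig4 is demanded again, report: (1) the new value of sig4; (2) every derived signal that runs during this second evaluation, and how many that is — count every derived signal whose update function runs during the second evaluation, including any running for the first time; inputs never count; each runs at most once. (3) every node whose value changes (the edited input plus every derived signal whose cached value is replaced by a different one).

sig4 now evaluates to 18.
Run set: sig2, sig3, sig4 (3 run).
Changed values: src1, sig2, sig3, sig4.

Initial pass — values computed on the first demand:
  sig2 = neg(-1) = 1
  sig3 = absv(-1) = 1
  sig4 = sub(1, 1) = 0

Second demand — change propagation:
  sig2: re-runs because src1 -1->9; new result -9.
  sig3: re-runs because src1 -1->9; new result 9.
  sig4: re-runs because sig3 1->9; sig2 1->-9; new result 18.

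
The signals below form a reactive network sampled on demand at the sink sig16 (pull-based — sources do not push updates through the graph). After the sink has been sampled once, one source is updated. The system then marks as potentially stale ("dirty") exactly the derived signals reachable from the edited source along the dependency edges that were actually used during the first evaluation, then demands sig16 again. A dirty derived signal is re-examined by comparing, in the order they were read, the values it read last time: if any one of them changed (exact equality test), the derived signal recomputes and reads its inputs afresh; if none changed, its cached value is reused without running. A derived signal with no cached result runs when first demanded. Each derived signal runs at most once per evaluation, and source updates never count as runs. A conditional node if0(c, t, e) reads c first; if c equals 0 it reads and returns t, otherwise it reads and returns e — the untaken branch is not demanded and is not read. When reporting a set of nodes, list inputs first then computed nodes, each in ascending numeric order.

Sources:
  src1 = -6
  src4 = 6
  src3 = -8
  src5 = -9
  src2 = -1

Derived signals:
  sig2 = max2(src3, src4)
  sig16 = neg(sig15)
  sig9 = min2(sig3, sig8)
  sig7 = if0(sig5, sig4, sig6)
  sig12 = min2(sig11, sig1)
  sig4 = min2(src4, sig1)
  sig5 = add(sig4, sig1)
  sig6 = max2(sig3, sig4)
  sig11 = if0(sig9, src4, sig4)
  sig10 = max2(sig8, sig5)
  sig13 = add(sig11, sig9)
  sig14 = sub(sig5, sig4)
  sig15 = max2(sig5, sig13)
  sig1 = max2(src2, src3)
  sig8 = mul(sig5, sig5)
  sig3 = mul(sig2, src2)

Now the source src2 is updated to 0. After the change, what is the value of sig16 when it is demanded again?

Initial pass — values computed on the first demand:
  sig1 = max2(-1, -8) = -1
  sig2 = max2(-8, 6) = 6
  sig3 = mul(6, -1) = -6
  sig4 = min2(6, -1) = -1
  sig5 = add(-1, -1) = -2
  sig8 = mul(-2, -2) = 4
  sig9 = min2(-6, 4) = -6
  sig11 = if0(sig9=-6 -> else branch sig4) = -1
  sig13 = add(-1, -6) = -7
  sig15 = max2(-2, -7) = -2
  sig16 = neg(-2) = 2

Second demand — change propagation:
  sig1: re-runs because src2 -1->0; new result 0.
  sig3: re-runs because src2 -1->0; new result 0.
  sig4: re-runs because sig1 -1->0; new result 0.
  sig5: re-runs because sig4 -1->0; sig1 -1->0; new result 0.
  sig8: re-runs because sig5 -2->0; sig5 -2->0; new result 0.
  sig9: re-runs because sig3 -6->0; sig8 4->0; new result 0.
  sig11: re-runs because sig9 -6->0; sig4 -1->0; new result 6.
  sig13: re-runs because sig11 -1->6; sig9 -6->0; new result 6.
  sig15: re-runs because sig5 -2->0; sig13 -7->6; new result 6.
  sig16: re-runs because sig15 -2->6; new result -6.

sig16 now evaluates to -6.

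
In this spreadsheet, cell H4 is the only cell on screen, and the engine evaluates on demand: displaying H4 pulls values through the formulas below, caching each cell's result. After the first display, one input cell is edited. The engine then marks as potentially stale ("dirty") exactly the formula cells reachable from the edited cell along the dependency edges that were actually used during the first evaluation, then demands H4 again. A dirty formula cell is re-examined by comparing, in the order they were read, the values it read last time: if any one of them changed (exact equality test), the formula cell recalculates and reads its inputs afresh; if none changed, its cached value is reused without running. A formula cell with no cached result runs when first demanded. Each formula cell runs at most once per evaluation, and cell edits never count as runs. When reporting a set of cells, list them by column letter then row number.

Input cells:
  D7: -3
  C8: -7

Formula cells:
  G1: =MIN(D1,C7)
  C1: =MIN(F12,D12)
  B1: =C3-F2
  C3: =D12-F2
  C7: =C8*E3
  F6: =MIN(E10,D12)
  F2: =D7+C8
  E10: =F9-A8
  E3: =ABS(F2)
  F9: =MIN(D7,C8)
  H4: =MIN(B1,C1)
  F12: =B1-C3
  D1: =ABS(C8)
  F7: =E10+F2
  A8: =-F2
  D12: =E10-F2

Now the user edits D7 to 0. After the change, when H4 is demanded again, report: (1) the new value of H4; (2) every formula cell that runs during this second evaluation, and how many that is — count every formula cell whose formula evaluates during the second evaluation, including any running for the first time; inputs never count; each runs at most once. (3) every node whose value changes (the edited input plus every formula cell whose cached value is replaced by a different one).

Initial pass — values computed on the first demand:
  F2 = -3 + -7 = -10
  A8 = -(-10) = 10
  F9 = MIN(-3, -7) = -7
  E10 = -7 - 10 = -17
  D12 = -17 - -10 = -7
  C3 = -7 - -10 = 3
  B1 = 3 - -10 = 13
  F12 = 13 - 3 = 10
  C1 = MIN(10, -7) = -7
  H4 = MIN(13, -7) = -7

Second demand — change propagation:
  F2: re-runs because D7 -3->0; new result -7.
  A8: re-runs because F2 -10->-7; new result 7.
  F9: re-runs because D7 -3->0; new result -7 (unchanged).
  E10: re-runs because A8 10->7; new result -14.
  D12: re-runs because E10 -17->-14; F2 -10->-7; new result -7 (unchanged).
  C3: re-runs because F2 -10->-7; new result 0.
  B1: re-runs because C3 3->0; F2 -10->-7; new result 7.
  F12: re-runs because B1 13->7; C3 3->0; new result 7.
  C1: re-runs because F12 10->7; new result -7 (unchanged).
  H4: re-runs because B1 13->7; new result -7 (unchanged).

H4 now evaluates to -7.
Run set: A8, B1, C1, C3, D12, E10, F2, F9, F12, H4 (10 run).
Changed values: A8, B1, C3, D7, E10, F2, F12.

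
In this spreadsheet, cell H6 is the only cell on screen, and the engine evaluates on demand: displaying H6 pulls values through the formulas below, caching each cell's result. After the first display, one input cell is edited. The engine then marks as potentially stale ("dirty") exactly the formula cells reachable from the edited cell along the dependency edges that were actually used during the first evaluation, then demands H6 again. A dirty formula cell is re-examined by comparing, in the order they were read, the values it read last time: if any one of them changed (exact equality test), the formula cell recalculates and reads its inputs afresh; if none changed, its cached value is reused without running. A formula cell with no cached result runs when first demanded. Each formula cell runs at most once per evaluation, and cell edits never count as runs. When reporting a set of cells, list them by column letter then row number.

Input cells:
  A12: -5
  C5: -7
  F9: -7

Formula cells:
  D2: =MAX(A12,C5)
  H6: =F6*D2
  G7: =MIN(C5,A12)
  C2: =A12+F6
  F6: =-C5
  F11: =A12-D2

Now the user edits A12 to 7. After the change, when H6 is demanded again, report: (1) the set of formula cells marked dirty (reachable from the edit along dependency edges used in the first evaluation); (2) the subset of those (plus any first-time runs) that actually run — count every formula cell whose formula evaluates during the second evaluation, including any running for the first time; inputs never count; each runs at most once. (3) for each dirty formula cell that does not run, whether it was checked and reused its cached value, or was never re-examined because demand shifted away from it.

Initial pass — values computed on the first demand:
  D2 = MAX(-5, -7) = -5
  F6 = -(-7) = 7
  H6 = 7 * -5 = -35

Second demand — change propagation:
  D2: re-runs because A12 -5->7; new result 7.
  H6: re-runs because D2 -5->7; new result 49.

Dirty set: D2, H6.
Run set: D2, H6 (2 run).
All dirty formula cells ended up running.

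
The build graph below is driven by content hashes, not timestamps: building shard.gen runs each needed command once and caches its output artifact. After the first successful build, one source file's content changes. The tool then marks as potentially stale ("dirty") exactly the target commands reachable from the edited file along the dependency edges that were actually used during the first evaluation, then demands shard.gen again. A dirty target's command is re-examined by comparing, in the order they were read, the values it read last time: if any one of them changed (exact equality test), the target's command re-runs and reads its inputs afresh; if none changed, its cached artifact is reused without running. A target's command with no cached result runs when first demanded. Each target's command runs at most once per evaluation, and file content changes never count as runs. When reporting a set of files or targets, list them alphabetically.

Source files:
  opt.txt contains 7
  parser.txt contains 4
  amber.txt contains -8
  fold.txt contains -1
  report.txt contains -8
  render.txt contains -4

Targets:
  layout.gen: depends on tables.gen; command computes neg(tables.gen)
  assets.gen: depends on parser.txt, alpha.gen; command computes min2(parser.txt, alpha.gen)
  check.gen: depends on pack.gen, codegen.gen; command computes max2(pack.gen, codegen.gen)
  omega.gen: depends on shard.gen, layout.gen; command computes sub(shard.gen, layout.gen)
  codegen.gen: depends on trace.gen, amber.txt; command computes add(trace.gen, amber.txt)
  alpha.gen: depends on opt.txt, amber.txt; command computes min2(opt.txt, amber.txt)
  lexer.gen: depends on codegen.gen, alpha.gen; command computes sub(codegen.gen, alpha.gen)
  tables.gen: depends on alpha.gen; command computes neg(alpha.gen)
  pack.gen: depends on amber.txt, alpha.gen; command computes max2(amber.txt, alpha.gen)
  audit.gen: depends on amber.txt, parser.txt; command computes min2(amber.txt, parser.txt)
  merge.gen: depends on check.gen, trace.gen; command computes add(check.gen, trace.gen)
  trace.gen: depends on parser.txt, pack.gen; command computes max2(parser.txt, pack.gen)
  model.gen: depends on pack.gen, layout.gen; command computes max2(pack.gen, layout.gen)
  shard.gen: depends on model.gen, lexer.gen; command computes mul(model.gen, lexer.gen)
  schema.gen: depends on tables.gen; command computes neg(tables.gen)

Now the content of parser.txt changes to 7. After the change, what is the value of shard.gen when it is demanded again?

shard.gen now evaluates to -56.

Initial pass — values computed on the first demand:
  alpha.gen = min2(7, -8) = -8
  pack.gen = max2(-8, -8) = -8
  tables.gen = neg(-8) = 8
  layout.gen = neg(8) = -8
  model.gen = max2(-8, -8) = -8
  trace.gen = max2(4, -8) = 4
  codegen.gen = add(4, -8) = -4
  lexer.gen = sub(-4, -8) = 4
  shard.gen = mul(-8, 4) = -32

Second demand — change propagation:
  trace.gen: re-runs because parser.txt 4->7; new result 7.
  codegen.gen: re-runs because trace.gen 4->7; new result -1.
  lexer.gen: re-runs because codegen.gen -4->-1; new result 7.
  shard.gen: re-runs because lexer.gen 4->7; new result -56.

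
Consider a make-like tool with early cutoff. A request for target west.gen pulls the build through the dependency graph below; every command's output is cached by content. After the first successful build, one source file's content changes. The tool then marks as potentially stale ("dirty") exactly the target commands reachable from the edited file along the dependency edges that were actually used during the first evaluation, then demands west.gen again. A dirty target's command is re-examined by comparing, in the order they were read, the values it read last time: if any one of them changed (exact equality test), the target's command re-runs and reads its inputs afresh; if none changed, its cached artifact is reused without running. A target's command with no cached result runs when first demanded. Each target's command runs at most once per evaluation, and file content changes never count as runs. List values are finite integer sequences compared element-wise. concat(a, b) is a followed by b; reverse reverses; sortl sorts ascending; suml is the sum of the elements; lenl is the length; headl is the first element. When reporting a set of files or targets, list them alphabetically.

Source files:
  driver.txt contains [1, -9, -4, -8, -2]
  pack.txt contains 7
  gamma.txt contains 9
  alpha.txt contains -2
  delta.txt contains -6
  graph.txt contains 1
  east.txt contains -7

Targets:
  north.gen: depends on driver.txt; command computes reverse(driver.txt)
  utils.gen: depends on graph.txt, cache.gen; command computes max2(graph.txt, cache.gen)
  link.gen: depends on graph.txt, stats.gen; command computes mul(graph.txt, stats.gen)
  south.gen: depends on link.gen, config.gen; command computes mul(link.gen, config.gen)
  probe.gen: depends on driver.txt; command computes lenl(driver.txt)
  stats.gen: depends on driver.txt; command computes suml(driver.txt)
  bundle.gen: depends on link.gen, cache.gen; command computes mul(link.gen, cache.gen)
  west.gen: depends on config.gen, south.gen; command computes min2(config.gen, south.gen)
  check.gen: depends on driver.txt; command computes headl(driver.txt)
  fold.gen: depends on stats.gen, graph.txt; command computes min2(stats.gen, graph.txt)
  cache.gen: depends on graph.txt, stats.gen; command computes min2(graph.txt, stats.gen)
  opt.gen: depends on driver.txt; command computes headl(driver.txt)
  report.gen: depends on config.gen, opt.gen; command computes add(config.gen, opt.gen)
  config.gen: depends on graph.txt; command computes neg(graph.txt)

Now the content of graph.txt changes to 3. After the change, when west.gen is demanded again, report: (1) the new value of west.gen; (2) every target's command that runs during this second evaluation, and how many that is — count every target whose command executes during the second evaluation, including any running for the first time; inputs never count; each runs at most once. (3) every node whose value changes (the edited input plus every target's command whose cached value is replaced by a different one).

Demanding west.gen again yields -3.
4 target commands run: config.gen, link.gen, south.gen, west.gen.
The nodes whose values change: config.gen, graph.txt, link.gen, south.gen, west.gen.

First demand of the output computes:
  config.gen = neg(1) = -1
  stats.gen = suml([1, -9, -4, -8, -2]) = -22
  link.gen = mul(1, -22) = -22
  south.gen = mul(-22, -1) = 22
  west.gen = min2(-1, 22) = -1

After the edit, cleaning proceeds:
  config.gen: a read changed (graph.txt 1->3) — executes, giving -3.
  link.gen: a read changed (graph.txt 1->3) — executes, giving -66.
  south.gen: a read changed (link.gen -22->-66; config.gen -1->-3) — executes, giving 198.
  west.gen: a read changed (config.gen -1->-3; south.gen 22->198) — executes, giving -3.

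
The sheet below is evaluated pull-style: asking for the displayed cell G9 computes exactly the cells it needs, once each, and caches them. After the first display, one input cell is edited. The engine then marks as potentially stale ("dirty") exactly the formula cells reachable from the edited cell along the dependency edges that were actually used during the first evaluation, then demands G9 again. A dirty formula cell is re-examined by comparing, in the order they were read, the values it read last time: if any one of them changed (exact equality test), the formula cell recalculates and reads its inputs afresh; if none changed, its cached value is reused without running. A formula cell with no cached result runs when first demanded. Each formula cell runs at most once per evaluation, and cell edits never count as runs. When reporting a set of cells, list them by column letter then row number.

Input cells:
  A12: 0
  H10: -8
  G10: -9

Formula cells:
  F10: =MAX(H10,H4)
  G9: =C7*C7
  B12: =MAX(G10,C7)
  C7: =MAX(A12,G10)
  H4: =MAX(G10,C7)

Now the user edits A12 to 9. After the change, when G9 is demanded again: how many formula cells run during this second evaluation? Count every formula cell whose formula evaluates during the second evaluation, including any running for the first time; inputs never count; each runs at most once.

2 formula cells run: C7, G9.

First demand of the output computes:
  C7 = MAX(0, -9) = 0
  G9 = 0 * 0 = 0

After the edit, cleaning proceeds:
  C7: a read changed (A12 0->9) — executes, giving 9.
  G9: a read changed (C7 0->9; C7 0->9) — executes, giving 81.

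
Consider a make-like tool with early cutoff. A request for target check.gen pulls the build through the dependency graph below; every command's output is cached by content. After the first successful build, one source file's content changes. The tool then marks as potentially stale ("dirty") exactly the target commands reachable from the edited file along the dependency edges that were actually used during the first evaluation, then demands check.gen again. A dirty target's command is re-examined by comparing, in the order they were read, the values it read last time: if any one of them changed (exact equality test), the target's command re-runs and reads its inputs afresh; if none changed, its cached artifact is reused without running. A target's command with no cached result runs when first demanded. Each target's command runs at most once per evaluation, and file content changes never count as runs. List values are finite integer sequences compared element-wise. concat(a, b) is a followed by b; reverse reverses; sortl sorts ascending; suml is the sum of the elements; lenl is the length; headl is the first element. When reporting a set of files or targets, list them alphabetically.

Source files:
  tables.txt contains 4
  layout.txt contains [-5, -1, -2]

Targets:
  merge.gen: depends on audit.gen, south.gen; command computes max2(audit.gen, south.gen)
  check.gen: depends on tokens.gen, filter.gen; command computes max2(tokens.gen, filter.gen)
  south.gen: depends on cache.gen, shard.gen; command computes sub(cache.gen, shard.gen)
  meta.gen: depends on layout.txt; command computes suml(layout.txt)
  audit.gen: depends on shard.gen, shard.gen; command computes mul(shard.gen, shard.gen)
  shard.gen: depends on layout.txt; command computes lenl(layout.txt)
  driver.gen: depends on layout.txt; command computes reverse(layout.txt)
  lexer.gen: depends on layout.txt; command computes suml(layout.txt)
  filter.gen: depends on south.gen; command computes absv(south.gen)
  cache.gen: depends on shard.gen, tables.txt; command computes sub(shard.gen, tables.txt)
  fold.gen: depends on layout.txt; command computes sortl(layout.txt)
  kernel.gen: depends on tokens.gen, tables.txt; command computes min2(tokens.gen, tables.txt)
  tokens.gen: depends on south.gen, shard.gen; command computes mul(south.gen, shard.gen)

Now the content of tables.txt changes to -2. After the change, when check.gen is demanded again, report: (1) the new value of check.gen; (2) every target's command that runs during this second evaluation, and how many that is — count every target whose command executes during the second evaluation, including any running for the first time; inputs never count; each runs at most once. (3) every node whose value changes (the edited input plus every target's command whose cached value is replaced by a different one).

First demand of the output computes:
  shard.gen = lenl([-5, -1, -2]) = 3
  cache.gen = sub(3, 4) = -1
  south.gen = sub(-1, 3) = -4
  filter.gen = absv(-4) = 4
  tokens.gen = mul(-4, 3) = -12
  check.gen = max2(-12, 4) = 4

After the edit, cleaning proceeds:
  cache.gen: a read changed (tables.txt 4->-2) — executes, giving 5.
  south.gen: a read changed (cache.gen -1->5) — executes, giving 2.
  filter.gen: a read changed (south.gen -4->2) — executes, giving 2.
  tokens.gen: a read changed (south.gen -4->2) — executes, giving 6.
  check.gen: a read changed (tokens.gen -12->6; filter.gen 4->2) — executes, giving 6.

Demanding check.gen again yields 6.
5 target commands run: cache.gen, check.gen, filter.gen, south.gen, tokens.gen.
The nodes whose values change: cache.gen, check.gen, filter.gen, south.gen, tables.txt, tokens.gen.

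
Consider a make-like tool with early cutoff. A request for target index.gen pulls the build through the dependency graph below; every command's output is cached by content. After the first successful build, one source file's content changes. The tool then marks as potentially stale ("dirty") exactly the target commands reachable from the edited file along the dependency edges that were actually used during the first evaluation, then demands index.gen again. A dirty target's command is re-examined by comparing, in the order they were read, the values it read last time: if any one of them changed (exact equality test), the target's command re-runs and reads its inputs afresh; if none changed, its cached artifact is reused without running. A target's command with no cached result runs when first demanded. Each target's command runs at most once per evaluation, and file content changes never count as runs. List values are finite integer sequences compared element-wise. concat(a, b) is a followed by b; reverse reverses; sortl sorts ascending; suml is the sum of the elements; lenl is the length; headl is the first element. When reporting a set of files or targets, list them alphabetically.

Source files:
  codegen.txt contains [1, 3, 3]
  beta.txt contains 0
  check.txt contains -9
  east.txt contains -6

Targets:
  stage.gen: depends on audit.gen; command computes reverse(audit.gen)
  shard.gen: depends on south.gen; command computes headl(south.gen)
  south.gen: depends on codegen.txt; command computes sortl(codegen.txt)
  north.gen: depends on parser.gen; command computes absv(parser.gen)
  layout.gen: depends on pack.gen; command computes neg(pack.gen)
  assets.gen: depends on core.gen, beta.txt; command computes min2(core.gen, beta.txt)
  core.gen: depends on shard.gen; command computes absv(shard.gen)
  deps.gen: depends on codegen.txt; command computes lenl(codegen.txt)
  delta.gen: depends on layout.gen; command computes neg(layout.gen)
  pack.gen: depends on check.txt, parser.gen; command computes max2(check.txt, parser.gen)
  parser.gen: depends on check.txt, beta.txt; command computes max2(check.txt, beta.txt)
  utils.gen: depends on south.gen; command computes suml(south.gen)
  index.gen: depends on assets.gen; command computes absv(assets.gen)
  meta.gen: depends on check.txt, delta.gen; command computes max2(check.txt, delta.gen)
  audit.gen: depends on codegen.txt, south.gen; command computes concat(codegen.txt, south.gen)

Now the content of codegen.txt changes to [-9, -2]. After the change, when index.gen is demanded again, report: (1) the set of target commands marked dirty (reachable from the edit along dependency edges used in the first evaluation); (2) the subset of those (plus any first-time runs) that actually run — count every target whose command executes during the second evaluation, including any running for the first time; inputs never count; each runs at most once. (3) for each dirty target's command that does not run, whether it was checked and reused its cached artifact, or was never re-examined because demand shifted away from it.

The edit dirties: assets.gen, core.gen, index.gen, shard.gen, south.gen.
4 target commands run: assets.gen, core.gen, shard.gen, south.gen.
Cache hits after checking: index.gen.
Note the absorption at assets.gen: it re-runs yet its value is the same, leaving the output's value untouched.

First demand of the output computes:
  south.gen = sortl([1, 3, 3]) = [1, 3, 3]
  shard.gen = headl([1, 3, 3]) = 1
  core.gen = absv(1) = 1
  assets.gen = min2(1, 0) = 0
  index.gen = absv(0) = 0

After the edit, cleaning proceeds:
  south.gen: a read changed (codegen.txt [1, 3, 3]->[-9, -2]) — executes, giving [-9, -2].
  shard.gen: a read changed (south.gen [1, 3, 3]->[-9, -2]) — executes, giving -9.
  core.gen: a read changed (shard.gen 1->-9) — executes, giving 9.
  assets.gen: a read changed (core.gen 1->9) — executes, giving 0 — identical to its old value.
  index.gen: dirty, but its reads are unchanged (assets.gen unchanged); cached 0 stands.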